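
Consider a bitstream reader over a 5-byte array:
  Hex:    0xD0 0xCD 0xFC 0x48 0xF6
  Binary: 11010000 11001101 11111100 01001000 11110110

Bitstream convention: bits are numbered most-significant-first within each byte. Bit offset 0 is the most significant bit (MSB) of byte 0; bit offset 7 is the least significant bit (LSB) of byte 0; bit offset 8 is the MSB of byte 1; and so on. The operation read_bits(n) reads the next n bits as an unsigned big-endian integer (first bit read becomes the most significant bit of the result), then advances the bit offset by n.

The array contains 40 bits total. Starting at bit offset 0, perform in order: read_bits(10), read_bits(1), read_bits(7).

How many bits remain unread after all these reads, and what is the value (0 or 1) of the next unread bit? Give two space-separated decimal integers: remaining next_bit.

Answer: 22 1

Derivation:
Read 1: bits[0:10] width=10 -> value=835 (bin 1101000011); offset now 10 = byte 1 bit 2; 30 bits remain
Read 2: bits[10:11] width=1 -> value=0 (bin 0); offset now 11 = byte 1 bit 3; 29 bits remain
Read 3: bits[11:18] width=7 -> value=55 (bin 0110111); offset now 18 = byte 2 bit 2; 22 bits remain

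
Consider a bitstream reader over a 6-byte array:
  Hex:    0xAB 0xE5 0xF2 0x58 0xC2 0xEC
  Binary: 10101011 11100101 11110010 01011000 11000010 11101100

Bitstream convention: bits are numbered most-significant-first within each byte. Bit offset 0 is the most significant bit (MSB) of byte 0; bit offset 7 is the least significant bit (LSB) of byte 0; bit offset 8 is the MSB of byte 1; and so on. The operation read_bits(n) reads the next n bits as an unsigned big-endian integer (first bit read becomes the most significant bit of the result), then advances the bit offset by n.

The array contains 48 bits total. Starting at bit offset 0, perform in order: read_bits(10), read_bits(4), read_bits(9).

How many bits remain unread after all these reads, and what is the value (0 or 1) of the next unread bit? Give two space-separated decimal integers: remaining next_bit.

Read 1: bits[0:10] width=10 -> value=687 (bin 1010101111); offset now 10 = byte 1 bit 2; 38 bits remain
Read 2: bits[10:14] width=4 -> value=9 (bin 1001); offset now 14 = byte 1 bit 6; 34 bits remain
Read 3: bits[14:23] width=9 -> value=249 (bin 011111001); offset now 23 = byte 2 bit 7; 25 bits remain

Answer: 25 0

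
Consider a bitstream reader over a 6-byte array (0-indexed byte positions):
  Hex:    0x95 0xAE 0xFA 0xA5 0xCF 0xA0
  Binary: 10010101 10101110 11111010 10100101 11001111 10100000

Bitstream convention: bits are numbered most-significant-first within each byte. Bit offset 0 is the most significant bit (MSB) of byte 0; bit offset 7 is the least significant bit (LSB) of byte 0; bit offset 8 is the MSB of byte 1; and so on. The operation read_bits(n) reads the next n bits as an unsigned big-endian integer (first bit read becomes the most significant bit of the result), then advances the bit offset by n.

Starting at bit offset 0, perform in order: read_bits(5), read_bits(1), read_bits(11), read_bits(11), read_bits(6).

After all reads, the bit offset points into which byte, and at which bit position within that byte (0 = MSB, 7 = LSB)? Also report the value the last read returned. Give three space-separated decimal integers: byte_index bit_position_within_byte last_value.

Read 1: bits[0:5] width=5 -> value=18 (bin 10010); offset now 5 = byte 0 bit 5; 43 bits remain
Read 2: bits[5:6] width=1 -> value=1 (bin 1); offset now 6 = byte 0 bit 6; 42 bits remain
Read 3: bits[6:17] width=11 -> value=861 (bin 01101011101); offset now 17 = byte 2 bit 1; 31 bits remain
Read 4: bits[17:28] width=11 -> value=1962 (bin 11110101010); offset now 28 = byte 3 bit 4; 20 bits remain
Read 5: bits[28:34] width=6 -> value=23 (bin 010111); offset now 34 = byte 4 bit 2; 14 bits remain

Answer: 4 2 23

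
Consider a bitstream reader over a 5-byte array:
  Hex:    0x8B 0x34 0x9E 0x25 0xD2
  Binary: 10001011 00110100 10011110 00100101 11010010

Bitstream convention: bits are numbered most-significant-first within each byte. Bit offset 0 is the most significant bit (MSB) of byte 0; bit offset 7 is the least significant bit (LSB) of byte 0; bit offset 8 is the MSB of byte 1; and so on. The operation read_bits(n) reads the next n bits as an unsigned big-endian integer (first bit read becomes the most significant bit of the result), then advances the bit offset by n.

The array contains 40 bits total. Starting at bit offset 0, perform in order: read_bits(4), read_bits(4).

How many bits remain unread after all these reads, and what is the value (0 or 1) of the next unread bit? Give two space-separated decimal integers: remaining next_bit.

Answer: 32 0

Derivation:
Read 1: bits[0:4] width=4 -> value=8 (bin 1000); offset now 4 = byte 0 bit 4; 36 bits remain
Read 2: bits[4:8] width=4 -> value=11 (bin 1011); offset now 8 = byte 1 bit 0; 32 bits remain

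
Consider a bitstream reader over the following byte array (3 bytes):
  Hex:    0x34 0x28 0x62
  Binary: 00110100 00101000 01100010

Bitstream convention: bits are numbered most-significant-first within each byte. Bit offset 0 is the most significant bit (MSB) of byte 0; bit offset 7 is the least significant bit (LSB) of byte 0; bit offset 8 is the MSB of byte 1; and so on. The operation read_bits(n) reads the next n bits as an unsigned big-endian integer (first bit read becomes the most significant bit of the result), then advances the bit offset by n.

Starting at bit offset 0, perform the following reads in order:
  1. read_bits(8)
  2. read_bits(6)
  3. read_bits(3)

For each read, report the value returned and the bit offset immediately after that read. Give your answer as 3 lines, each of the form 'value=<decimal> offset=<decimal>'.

Answer: value=52 offset=8
value=10 offset=14
value=0 offset=17

Derivation:
Read 1: bits[0:8] width=8 -> value=52 (bin 00110100); offset now 8 = byte 1 bit 0; 16 bits remain
Read 2: bits[8:14] width=6 -> value=10 (bin 001010); offset now 14 = byte 1 bit 6; 10 bits remain
Read 3: bits[14:17] width=3 -> value=0 (bin 000); offset now 17 = byte 2 bit 1; 7 bits remain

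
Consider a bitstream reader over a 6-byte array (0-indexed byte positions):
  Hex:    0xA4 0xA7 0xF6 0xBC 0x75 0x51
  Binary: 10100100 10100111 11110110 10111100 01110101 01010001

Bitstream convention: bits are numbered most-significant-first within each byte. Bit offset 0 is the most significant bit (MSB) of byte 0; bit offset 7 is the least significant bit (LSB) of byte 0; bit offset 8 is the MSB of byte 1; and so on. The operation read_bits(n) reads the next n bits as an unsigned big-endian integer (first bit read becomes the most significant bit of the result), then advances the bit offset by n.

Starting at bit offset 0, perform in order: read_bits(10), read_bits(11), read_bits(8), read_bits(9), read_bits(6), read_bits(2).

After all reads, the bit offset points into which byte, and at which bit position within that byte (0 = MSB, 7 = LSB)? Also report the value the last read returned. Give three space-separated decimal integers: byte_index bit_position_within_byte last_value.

Answer: 5 6 0

Derivation:
Read 1: bits[0:10] width=10 -> value=658 (bin 1010010010); offset now 10 = byte 1 bit 2; 38 bits remain
Read 2: bits[10:21] width=11 -> value=1278 (bin 10011111110); offset now 21 = byte 2 bit 5; 27 bits remain
Read 3: bits[21:29] width=8 -> value=215 (bin 11010111); offset now 29 = byte 3 bit 5; 19 bits remain
Read 4: bits[29:38] width=9 -> value=285 (bin 100011101); offset now 38 = byte 4 bit 6; 10 bits remain
Read 5: bits[38:44] width=6 -> value=21 (bin 010101); offset now 44 = byte 5 bit 4; 4 bits remain
Read 6: bits[44:46] width=2 -> value=0 (bin 00); offset now 46 = byte 5 bit 6; 2 bits remain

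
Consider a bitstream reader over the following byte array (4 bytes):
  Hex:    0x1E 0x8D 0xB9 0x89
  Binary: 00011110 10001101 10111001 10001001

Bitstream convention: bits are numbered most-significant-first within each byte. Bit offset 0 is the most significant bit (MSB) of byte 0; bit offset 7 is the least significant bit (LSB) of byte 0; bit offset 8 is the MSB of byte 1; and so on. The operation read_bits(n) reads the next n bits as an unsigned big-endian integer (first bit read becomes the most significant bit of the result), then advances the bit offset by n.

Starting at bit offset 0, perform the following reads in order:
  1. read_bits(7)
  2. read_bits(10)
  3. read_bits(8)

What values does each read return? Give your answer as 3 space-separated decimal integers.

Read 1: bits[0:7] width=7 -> value=15 (bin 0001111); offset now 7 = byte 0 bit 7; 25 bits remain
Read 2: bits[7:17] width=10 -> value=283 (bin 0100011011); offset now 17 = byte 2 bit 1; 15 bits remain
Read 3: bits[17:25] width=8 -> value=115 (bin 01110011); offset now 25 = byte 3 bit 1; 7 bits remain

Answer: 15 283 115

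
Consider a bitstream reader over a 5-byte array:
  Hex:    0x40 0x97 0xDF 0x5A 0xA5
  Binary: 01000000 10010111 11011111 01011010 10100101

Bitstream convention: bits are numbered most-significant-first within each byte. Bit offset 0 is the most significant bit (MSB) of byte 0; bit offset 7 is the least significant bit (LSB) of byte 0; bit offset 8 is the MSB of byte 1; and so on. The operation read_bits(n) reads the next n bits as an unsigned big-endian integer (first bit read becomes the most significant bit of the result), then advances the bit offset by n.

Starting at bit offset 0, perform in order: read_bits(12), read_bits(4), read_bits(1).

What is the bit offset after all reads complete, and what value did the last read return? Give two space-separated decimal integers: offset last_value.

Read 1: bits[0:12] width=12 -> value=1033 (bin 010000001001); offset now 12 = byte 1 bit 4; 28 bits remain
Read 2: bits[12:16] width=4 -> value=7 (bin 0111); offset now 16 = byte 2 bit 0; 24 bits remain
Read 3: bits[16:17] width=1 -> value=1 (bin 1); offset now 17 = byte 2 bit 1; 23 bits remain

Answer: 17 1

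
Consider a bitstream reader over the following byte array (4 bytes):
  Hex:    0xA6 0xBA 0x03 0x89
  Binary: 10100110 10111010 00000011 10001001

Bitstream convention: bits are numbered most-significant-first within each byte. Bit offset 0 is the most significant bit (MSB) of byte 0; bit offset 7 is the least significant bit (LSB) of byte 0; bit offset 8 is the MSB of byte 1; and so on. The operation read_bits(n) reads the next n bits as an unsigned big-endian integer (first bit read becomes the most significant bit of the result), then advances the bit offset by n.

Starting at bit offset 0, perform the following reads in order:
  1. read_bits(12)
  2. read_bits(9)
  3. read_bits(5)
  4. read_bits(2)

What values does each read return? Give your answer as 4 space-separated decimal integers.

Read 1: bits[0:12] width=12 -> value=2667 (bin 101001101011); offset now 12 = byte 1 bit 4; 20 bits remain
Read 2: bits[12:21] width=9 -> value=320 (bin 101000000); offset now 21 = byte 2 bit 5; 11 bits remain
Read 3: bits[21:26] width=5 -> value=14 (bin 01110); offset now 26 = byte 3 bit 2; 6 bits remain
Read 4: bits[26:28] width=2 -> value=0 (bin 00); offset now 28 = byte 3 bit 4; 4 bits remain

Answer: 2667 320 14 0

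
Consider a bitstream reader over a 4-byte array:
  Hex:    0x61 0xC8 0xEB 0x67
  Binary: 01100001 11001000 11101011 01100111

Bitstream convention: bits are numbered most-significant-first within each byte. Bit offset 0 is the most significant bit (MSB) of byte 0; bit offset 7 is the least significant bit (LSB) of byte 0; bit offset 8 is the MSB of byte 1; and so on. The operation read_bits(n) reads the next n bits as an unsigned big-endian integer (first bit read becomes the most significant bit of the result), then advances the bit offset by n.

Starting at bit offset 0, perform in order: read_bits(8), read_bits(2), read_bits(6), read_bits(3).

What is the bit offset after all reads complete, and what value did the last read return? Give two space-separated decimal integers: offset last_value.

Answer: 19 7

Derivation:
Read 1: bits[0:8] width=8 -> value=97 (bin 01100001); offset now 8 = byte 1 bit 0; 24 bits remain
Read 2: bits[8:10] width=2 -> value=3 (bin 11); offset now 10 = byte 1 bit 2; 22 bits remain
Read 3: bits[10:16] width=6 -> value=8 (bin 001000); offset now 16 = byte 2 bit 0; 16 bits remain
Read 4: bits[16:19] width=3 -> value=7 (bin 111); offset now 19 = byte 2 bit 3; 13 bits remain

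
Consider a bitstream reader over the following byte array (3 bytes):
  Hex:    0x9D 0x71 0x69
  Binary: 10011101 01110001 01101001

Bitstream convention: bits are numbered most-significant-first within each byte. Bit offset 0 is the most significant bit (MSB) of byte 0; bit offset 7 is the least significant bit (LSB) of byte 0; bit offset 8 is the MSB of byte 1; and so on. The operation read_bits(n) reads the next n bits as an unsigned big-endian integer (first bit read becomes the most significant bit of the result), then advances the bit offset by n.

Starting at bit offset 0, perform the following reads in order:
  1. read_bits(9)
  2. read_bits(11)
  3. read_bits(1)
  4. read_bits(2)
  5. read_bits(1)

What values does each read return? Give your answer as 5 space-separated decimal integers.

Read 1: bits[0:9] width=9 -> value=314 (bin 100111010); offset now 9 = byte 1 bit 1; 15 bits remain
Read 2: bits[9:20] width=11 -> value=1814 (bin 11100010110); offset now 20 = byte 2 bit 4; 4 bits remain
Read 3: bits[20:21] width=1 -> value=1 (bin 1); offset now 21 = byte 2 bit 5; 3 bits remain
Read 4: bits[21:23] width=2 -> value=0 (bin 00); offset now 23 = byte 2 bit 7; 1 bits remain
Read 5: bits[23:24] width=1 -> value=1 (bin 1); offset now 24 = byte 3 bit 0; 0 bits remain

Answer: 314 1814 1 0 1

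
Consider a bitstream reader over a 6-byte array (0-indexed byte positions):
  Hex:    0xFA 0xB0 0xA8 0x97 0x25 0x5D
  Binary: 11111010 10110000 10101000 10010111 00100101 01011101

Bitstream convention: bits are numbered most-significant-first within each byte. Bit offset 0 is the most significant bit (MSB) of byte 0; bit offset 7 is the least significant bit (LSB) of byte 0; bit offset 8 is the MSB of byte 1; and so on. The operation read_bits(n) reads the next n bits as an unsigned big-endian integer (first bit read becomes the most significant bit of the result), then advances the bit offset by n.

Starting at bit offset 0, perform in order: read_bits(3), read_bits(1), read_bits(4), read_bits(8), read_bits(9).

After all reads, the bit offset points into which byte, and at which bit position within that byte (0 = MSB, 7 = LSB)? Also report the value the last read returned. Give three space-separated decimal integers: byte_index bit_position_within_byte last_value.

Read 1: bits[0:3] width=3 -> value=7 (bin 111); offset now 3 = byte 0 bit 3; 45 bits remain
Read 2: bits[3:4] width=1 -> value=1 (bin 1); offset now 4 = byte 0 bit 4; 44 bits remain
Read 3: bits[4:8] width=4 -> value=10 (bin 1010); offset now 8 = byte 1 bit 0; 40 bits remain
Read 4: bits[8:16] width=8 -> value=176 (bin 10110000); offset now 16 = byte 2 bit 0; 32 bits remain
Read 5: bits[16:25] width=9 -> value=337 (bin 101010001); offset now 25 = byte 3 bit 1; 23 bits remain

Answer: 3 1 337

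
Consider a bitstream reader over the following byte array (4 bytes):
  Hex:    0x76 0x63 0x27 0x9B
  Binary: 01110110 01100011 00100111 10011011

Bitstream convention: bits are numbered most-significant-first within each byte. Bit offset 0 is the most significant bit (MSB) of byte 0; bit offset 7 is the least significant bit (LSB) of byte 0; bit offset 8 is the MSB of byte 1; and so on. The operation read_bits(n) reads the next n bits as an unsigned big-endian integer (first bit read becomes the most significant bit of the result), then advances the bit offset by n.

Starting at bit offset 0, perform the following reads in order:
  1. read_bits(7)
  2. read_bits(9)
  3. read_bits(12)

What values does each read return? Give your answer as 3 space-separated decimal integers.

Read 1: bits[0:7] width=7 -> value=59 (bin 0111011); offset now 7 = byte 0 bit 7; 25 bits remain
Read 2: bits[7:16] width=9 -> value=99 (bin 001100011); offset now 16 = byte 2 bit 0; 16 bits remain
Read 3: bits[16:28] width=12 -> value=633 (bin 001001111001); offset now 28 = byte 3 bit 4; 4 bits remain

Answer: 59 99 633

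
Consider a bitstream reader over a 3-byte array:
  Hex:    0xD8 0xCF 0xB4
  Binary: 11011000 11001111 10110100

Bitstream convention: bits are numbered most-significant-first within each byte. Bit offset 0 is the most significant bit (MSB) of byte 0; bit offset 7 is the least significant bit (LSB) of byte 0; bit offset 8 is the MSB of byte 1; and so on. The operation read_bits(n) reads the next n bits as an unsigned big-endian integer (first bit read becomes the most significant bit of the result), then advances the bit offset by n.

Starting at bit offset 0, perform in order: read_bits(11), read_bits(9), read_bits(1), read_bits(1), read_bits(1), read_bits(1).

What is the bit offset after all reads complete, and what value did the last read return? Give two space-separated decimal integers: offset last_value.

Read 1: bits[0:11] width=11 -> value=1734 (bin 11011000110); offset now 11 = byte 1 bit 3; 13 bits remain
Read 2: bits[11:20] width=9 -> value=251 (bin 011111011); offset now 20 = byte 2 bit 4; 4 bits remain
Read 3: bits[20:21] width=1 -> value=0 (bin 0); offset now 21 = byte 2 bit 5; 3 bits remain
Read 4: bits[21:22] width=1 -> value=1 (bin 1); offset now 22 = byte 2 bit 6; 2 bits remain
Read 5: bits[22:23] width=1 -> value=0 (bin 0); offset now 23 = byte 2 bit 7; 1 bits remain
Read 6: bits[23:24] width=1 -> value=0 (bin 0); offset now 24 = byte 3 bit 0; 0 bits remain

Answer: 24 0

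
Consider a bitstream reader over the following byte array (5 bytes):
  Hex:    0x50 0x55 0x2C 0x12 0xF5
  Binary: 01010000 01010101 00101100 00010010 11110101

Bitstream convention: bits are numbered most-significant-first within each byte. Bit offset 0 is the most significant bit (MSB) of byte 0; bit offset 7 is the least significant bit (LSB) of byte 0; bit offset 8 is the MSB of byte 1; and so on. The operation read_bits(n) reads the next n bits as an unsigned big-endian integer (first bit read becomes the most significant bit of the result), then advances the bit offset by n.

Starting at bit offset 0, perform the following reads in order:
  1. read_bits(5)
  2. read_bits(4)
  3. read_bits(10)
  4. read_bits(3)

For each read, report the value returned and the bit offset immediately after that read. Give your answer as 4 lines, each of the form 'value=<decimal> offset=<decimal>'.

Answer: value=10 offset=5
value=0 offset=9
value=681 offset=19
value=3 offset=22

Derivation:
Read 1: bits[0:5] width=5 -> value=10 (bin 01010); offset now 5 = byte 0 bit 5; 35 bits remain
Read 2: bits[5:9] width=4 -> value=0 (bin 0000); offset now 9 = byte 1 bit 1; 31 bits remain
Read 3: bits[9:19] width=10 -> value=681 (bin 1010101001); offset now 19 = byte 2 bit 3; 21 bits remain
Read 4: bits[19:22] width=3 -> value=3 (bin 011); offset now 22 = byte 2 bit 6; 18 bits remain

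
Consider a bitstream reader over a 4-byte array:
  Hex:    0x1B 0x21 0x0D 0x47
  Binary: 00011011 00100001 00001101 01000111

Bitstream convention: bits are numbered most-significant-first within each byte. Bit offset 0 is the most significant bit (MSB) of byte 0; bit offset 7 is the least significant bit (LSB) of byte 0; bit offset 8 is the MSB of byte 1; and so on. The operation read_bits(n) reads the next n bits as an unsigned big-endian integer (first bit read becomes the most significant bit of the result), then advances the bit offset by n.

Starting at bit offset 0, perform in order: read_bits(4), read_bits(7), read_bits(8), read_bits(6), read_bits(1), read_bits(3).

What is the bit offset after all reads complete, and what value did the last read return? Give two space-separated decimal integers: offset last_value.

Read 1: bits[0:4] width=4 -> value=1 (bin 0001); offset now 4 = byte 0 bit 4; 28 bits remain
Read 2: bits[4:11] width=7 -> value=89 (bin 1011001); offset now 11 = byte 1 bit 3; 21 bits remain
Read 3: bits[11:19] width=8 -> value=8 (bin 00001000); offset now 19 = byte 2 bit 3; 13 bits remain
Read 4: bits[19:25] width=6 -> value=26 (bin 011010); offset now 25 = byte 3 bit 1; 7 bits remain
Read 5: bits[25:26] width=1 -> value=1 (bin 1); offset now 26 = byte 3 bit 2; 6 bits remain
Read 6: bits[26:29] width=3 -> value=0 (bin 000); offset now 29 = byte 3 bit 5; 3 bits remain

Answer: 29 0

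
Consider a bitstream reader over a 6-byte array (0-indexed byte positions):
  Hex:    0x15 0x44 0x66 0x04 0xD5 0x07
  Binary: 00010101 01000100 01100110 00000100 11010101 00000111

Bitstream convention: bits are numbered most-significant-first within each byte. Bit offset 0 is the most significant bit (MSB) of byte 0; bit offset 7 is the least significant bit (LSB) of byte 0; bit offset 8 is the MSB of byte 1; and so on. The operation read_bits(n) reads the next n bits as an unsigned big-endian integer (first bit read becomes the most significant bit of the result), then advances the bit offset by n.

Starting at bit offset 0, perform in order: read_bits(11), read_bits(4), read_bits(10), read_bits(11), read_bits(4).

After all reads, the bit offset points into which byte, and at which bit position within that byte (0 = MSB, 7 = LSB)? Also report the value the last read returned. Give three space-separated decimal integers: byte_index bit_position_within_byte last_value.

Read 1: bits[0:11] width=11 -> value=170 (bin 00010101010); offset now 11 = byte 1 bit 3; 37 bits remain
Read 2: bits[11:15] width=4 -> value=2 (bin 0010); offset now 15 = byte 1 bit 7; 33 bits remain
Read 3: bits[15:25] width=10 -> value=204 (bin 0011001100); offset now 25 = byte 3 bit 1; 23 bits remain
Read 4: bits[25:36] width=11 -> value=77 (bin 00001001101); offset now 36 = byte 4 bit 4; 12 bits remain
Read 5: bits[36:40] width=4 -> value=5 (bin 0101); offset now 40 = byte 5 bit 0; 8 bits remain

Answer: 5 0 5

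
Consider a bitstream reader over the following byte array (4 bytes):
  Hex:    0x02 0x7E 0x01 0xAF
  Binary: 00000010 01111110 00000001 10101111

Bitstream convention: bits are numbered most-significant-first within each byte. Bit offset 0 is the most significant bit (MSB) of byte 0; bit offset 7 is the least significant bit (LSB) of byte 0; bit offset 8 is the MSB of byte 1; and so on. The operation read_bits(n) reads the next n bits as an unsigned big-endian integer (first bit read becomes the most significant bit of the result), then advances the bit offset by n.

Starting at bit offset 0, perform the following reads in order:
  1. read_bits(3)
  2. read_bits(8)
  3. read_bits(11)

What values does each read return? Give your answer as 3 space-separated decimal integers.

Read 1: bits[0:3] width=3 -> value=0 (bin 000); offset now 3 = byte 0 bit 3; 29 bits remain
Read 2: bits[3:11] width=8 -> value=19 (bin 00010011); offset now 11 = byte 1 bit 3; 21 bits remain
Read 3: bits[11:22] width=11 -> value=1920 (bin 11110000000); offset now 22 = byte 2 bit 6; 10 bits remain

Answer: 0 19 1920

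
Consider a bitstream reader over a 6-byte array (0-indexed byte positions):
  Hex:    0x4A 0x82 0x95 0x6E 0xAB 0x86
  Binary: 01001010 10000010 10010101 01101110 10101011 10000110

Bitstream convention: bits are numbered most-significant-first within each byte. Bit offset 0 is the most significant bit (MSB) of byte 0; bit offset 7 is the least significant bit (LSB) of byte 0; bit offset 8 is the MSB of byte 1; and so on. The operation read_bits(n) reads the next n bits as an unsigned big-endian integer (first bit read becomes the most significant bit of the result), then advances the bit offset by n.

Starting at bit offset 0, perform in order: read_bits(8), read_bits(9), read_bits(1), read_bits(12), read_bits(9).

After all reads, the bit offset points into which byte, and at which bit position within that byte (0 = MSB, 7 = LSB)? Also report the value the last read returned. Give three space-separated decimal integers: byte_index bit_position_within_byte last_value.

Read 1: bits[0:8] width=8 -> value=74 (bin 01001010); offset now 8 = byte 1 bit 0; 40 bits remain
Read 2: bits[8:17] width=9 -> value=261 (bin 100000101); offset now 17 = byte 2 bit 1; 31 bits remain
Read 3: bits[17:18] width=1 -> value=0 (bin 0); offset now 18 = byte 2 bit 2; 30 bits remain
Read 4: bits[18:30] width=12 -> value=1371 (bin 010101011011); offset now 30 = byte 3 bit 6; 18 bits remain
Read 5: bits[30:39] width=9 -> value=341 (bin 101010101); offset now 39 = byte 4 bit 7; 9 bits remain

Answer: 4 7 341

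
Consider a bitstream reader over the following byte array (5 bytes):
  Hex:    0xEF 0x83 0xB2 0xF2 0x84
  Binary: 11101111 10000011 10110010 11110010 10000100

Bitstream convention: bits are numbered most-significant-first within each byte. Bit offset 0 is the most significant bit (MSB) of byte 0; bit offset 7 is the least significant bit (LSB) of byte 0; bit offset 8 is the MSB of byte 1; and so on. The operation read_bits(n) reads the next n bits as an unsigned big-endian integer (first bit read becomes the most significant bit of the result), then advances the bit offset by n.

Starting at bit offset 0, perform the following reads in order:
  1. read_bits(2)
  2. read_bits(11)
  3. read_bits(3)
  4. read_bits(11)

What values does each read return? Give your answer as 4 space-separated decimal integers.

Read 1: bits[0:2] width=2 -> value=3 (bin 11); offset now 2 = byte 0 bit 2; 38 bits remain
Read 2: bits[2:13] width=11 -> value=1520 (bin 10111110000); offset now 13 = byte 1 bit 5; 27 bits remain
Read 3: bits[13:16] width=3 -> value=3 (bin 011); offset now 16 = byte 2 bit 0; 24 bits remain
Read 4: bits[16:27] width=11 -> value=1431 (bin 10110010111); offset now 27 = byte 3 bit 3; 13 bits remain

Answer: 3 1520 3 1431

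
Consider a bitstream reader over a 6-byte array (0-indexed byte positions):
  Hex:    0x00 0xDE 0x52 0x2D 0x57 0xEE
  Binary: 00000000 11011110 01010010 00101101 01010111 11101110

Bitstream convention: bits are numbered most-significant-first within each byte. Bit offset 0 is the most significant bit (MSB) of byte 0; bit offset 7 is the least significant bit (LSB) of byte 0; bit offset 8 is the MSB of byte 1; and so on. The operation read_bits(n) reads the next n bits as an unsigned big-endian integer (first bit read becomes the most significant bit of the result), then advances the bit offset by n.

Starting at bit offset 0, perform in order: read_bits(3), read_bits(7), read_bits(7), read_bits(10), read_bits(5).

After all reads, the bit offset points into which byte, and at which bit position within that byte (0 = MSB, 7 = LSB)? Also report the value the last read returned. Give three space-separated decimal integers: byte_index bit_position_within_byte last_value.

Read 1: bits[0:3] width=3 -> value=0 (bin 000); offset now 3 = byte 0 bit 3; 45 bits remain
Read 2: bits[3:10] width=7 -> value=3 (bin 0000011); offset now 10 = byte 1 bit 2; 38 bits remain
Read 3: bits[10:17] width=7 -> value=60 (bin 0111100); offset now 17 = byte 2 bit 1; 31 bits remain
Read 4: bits[17:27] width=10 -> value=657 (bin 1010010001); offset now 27 = byte 3 bit 3; 21 bits remain
Read 5: bits[27:32] width=5 -> value=13 (bin 01101); offset now 32 = byte 4 bit 0; 16 bits remain

Answer: 4 0 13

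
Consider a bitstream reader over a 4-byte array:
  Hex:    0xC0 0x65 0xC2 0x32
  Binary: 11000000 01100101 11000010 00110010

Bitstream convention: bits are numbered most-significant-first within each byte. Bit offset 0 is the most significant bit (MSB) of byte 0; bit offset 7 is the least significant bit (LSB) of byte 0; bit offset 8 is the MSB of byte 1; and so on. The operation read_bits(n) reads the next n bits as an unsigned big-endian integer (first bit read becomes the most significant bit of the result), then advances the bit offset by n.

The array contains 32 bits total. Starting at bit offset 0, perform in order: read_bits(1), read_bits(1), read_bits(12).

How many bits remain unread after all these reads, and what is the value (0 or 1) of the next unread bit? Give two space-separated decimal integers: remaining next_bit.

Read 1: bits[0:1] width=1 -> value=1 (bin 1); offset now 1 = byte 0 bit 1; 31 bits remain
Read 2: bits[1:2] width=1 -> value=1 (bin 1); offset now 2 = byte 0 bit 2; 30 bits remain
Read 3: bits[2:14] width=12 -> value=25 (bin 000000011001); offset now 14 = byte 1 bit 6; 18 bits remain

Answer: 18 0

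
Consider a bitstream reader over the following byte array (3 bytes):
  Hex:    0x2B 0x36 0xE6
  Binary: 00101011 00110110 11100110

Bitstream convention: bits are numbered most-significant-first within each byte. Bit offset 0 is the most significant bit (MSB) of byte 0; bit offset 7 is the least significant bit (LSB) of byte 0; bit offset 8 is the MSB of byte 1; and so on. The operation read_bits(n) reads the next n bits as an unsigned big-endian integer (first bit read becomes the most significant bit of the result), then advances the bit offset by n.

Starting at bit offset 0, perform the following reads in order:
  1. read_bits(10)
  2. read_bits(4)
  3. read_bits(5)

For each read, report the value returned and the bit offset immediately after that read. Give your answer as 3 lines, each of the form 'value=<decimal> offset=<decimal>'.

Read 1: bits[0:10] width=10 -> value=172 (bin 0010101100); offset now 10 = byte 1 bit 2; 14 bits remain
Read 2: bits[10:14] width=4 -> value=13 (bin 1101); offset now 14 = byte 1 bit 6; 10 bits remain
Read 3: bits[14:19] width=5 -> value=23 (bin 10111); offset now 19 = byte 2 bit 3; 5 bits remain

Answer: value=172 offset=10
value=13 offset=14
value=23 offset=19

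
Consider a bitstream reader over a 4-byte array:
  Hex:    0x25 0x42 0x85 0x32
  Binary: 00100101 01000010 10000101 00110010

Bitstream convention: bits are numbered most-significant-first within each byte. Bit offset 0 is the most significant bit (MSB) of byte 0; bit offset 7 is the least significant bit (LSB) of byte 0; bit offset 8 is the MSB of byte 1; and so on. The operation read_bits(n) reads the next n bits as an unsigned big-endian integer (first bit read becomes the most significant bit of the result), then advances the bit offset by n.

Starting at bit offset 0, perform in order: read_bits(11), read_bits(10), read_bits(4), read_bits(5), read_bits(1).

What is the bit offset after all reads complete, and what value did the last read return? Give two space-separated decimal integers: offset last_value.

Read 1: bits[0:11] width=11 -> value=298 (bin 00100101010); offset now 11 = byte 1 bit 3; 21 bits remain
Read 2: bits[11:21] width=10 -> value=80 (bin 0001010000); offset now 21 = byte 2 bit 5; 11 bits remain
Read 3: bits[21:25] width=4 -> value=10 (bin 1010); offset now 25 = byte 3 bit 1; 7 bits remain
Read 4: bits[25:30] width=5 -> value=12 (bin 01100); offset now 30 = byte 3 bit 6; 2 bits remain
Read 5: bits[30:31] width=1 -> value=1 (bin 1); offset now 31 = byte 3 bit 7; 1 bits remain

Answer: 31 1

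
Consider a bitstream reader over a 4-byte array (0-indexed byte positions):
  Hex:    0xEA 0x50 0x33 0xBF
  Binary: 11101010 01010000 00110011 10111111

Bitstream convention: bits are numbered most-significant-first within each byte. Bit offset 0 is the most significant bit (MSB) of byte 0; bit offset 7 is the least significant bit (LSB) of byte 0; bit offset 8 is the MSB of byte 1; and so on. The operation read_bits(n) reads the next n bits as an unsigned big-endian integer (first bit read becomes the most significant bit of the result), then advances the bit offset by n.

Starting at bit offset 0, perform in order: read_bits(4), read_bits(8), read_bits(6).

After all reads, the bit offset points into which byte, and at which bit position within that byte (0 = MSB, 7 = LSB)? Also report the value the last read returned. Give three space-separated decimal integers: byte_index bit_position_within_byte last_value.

Answer: 2 2 0

Derivation:
Read 1: bits[0:4] width=4 -> value=14 (bin 1110); offset now 4 = byte 0 bit 4; 28 bits remain
Read 2: bits[4:12] width=8 -> value=165 (bin 10100101); offset now 12 = byte 1 bit 4; 20 bits remain
Read 3: bits[12:18] width=6 -> value=0 (bin 000000); offset now 18 = byte 2 bit 2; 14 bits remain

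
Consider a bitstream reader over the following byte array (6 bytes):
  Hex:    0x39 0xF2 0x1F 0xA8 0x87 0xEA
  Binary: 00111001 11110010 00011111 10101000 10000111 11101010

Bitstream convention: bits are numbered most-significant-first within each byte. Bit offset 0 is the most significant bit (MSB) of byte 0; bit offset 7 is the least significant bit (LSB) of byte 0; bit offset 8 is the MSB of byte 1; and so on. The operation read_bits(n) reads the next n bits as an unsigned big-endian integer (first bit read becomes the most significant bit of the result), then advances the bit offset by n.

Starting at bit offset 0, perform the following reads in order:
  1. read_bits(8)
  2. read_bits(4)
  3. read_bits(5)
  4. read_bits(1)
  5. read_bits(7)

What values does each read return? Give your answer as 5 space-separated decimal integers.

Read 1: bits[0:8] width=8 -> value=57 (bin 00111001); offset now 8 = byte 1 bit 0; 40 bits remain
Read 2: bits[8:12] width=4 -> value=15 (bin 1111); offset now 12 = byte 1 bit 4; 36 bits remain
Read 3: bits[12:17] width=5 -> value=4 (bin 00100); offset now 17 = byte 2 bit 1; 31 bits remain
Read 4: bits[17:18] width=1 -> value=0 (bin 0); offset now 18 = byte 2 bit 2; 30 bits remain
Read 5: bits[18:25] width=7 -> value=63 (bin 0111111); offset now 25 = byte 3 bit 1; 23 bits remain

Answer: 57 15 4 0 63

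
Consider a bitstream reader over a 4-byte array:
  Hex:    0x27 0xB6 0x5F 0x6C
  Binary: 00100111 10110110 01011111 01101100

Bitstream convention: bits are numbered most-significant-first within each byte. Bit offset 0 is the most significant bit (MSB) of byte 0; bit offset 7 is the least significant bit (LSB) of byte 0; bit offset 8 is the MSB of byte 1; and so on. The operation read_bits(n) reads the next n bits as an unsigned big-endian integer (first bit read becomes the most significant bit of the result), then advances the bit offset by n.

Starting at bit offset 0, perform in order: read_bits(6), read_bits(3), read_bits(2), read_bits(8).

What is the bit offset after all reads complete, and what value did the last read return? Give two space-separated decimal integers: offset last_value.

Read 1: bits[0:6] width=6 -> value=9 (bin 001001); offset now 6 = byte 0 bit 6; 26 bits remain
Read 2: bits[6:9] width=3 -> value=7 (bin 111); offset now 9 = byte 1 bit 1; 23 bits remain
Read 3: bits[9:11] width=2 -> value=1 (bin 01); offset now 11 = byte 1 bit 3; 21 bits remain
Read 4: bits[11:19] width=8 -> value=178 (bin 10110010); offset now 19 = byte 2 bit 3; 13 bits remain

Answer: 19 178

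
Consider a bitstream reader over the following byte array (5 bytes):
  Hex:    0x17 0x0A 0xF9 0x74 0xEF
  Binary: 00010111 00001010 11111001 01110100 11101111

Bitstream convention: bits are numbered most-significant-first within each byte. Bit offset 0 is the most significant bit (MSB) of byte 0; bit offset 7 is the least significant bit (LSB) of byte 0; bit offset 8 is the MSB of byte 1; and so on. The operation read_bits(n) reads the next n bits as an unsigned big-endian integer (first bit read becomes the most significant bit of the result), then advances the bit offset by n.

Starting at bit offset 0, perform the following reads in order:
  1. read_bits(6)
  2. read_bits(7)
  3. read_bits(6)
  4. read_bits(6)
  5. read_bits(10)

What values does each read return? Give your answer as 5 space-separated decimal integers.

Answer: 5 97 23 50 935

Derivation:
Read 1: bits[0:6] width=6 -> value=5 (bin 000101); offset now 6 = byte 0 bit 6; 34 bits remain
Read 2: bits[6:13] width=7 -> value=97 (bin 1100001); offset now 13 = byte 1 bit 5; 27 bits remain
Read 3: bits[13:19] width=6 -> value=23 (bin 010111); offset now 19 = byte 2 bit 3; 21 bits remain
Read 4: bits[19:25] width=6 -> value=50 (bin 110010); offset now 25 = byte 3 bit 1; 15 bits remain
Read 5: bits[25:35] width=10 -> value=935 (bin 1110100111); offset now 35 = byte 4 bit 3; 5 bits remain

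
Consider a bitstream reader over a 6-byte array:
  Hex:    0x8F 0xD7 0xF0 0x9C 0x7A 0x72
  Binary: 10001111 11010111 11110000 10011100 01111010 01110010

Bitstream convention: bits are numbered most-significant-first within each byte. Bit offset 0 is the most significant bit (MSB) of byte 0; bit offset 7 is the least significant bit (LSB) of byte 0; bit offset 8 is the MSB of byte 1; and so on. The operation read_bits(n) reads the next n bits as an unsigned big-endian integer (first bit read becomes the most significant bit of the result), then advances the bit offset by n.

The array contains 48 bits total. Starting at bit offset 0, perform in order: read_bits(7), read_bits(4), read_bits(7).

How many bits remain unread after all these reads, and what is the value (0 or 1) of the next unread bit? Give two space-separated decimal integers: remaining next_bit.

Read 1: bits[0:7] width=7 -> value=71 (bin 1000111); offset now 7 = byte 0 bit 7; 41 bits remain
Read 2: bits[7:11] width=4 -> value=14 (bin 1110); offset now 11 = byte 1 bit 3; 37 bits remain
Read 3: bits[11:18] width=7 -> value=95 (bin 1011111); offset now 18 = byte 2 bit 2; 30 bits remain

Answer: 30 1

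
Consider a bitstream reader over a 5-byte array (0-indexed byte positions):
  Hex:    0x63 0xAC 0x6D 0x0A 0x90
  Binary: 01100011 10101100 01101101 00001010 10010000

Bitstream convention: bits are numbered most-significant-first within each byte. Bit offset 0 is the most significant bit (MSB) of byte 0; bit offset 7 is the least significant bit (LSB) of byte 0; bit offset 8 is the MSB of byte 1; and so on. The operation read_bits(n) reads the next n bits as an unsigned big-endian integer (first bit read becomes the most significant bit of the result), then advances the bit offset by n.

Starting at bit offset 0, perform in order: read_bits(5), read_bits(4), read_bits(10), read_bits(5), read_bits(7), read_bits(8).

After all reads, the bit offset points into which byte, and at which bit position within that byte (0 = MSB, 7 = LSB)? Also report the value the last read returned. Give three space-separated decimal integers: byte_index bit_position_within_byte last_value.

Answer: 4 7 72

Derivation:
Read 1: bits[0:5] width=5 -> value=12 (bin 01100); offset now 5 = byte 0 bit 5; 35 bits remain
Read 2: bits[5:9] width=4 -> value=7 (bin 0111); offset now 9 = byte 1 bit 1; 31 bits remain
Read 3: bits[9:19] width=10 -> value=355 (bin 0101100011); offset now 19 = byte 2 bit 3; 21 bits remain
Read 4: bits[19:24] width=5 -> value=13 (bin 01101); offset now 24 = byte 3 bit 0; 16 bits remain
Read 5: bits[24:31] width=7 -> value=5 (bin 0000101); offset now 31 = byte 3 bit 7; 9 bits remain
Read 6: bits[31:39] width=8 -> value=72 (bin 01001000); offset now 39 = byte 4 bit 7; 1 bits remain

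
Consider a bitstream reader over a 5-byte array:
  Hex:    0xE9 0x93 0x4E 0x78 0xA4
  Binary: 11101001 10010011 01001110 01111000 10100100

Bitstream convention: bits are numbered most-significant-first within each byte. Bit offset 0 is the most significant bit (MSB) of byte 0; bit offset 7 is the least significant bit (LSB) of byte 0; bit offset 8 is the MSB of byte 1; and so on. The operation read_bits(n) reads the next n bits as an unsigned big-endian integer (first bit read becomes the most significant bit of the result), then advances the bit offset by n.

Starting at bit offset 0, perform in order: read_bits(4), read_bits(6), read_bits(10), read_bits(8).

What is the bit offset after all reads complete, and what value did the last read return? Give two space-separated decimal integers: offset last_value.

Read 1: bits[0:4] width=4 -> value=14 (bin 1110); offset now 4 = byte 0 bit 4; 36 bits remain
Read 2: bits[4:10] width=6 -> value=38 (bin 100110); offset now 10 = byte 1 bit 2; 30 bits remain
Read 3: bits[10:20] width=10 -> value=308 (bin 0100110100); offset now 20 = byte 2 bit 4; 20 bits remain
Read 4: bits[20:28] width=8 -> value=231 (bin 11100111); offset now 28 = byte 3 bit 4; 12 bits remain

Answer: 28 231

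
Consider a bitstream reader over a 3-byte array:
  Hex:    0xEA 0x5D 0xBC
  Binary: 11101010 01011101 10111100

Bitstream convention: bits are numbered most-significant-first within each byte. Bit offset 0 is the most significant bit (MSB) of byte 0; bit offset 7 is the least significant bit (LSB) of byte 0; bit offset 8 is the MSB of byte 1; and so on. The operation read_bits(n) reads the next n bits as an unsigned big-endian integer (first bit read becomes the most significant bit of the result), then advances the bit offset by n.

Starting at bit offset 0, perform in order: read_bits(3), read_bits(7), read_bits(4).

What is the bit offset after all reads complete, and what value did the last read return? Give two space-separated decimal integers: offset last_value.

Answer: 14 7

Derivation:
Read 1: bits[0:3] width=3 -> value=7 (bin 111); offset now 3 = byte 0 bit 3; 21 bits remain
Read 2: bits[3:10] width=7 -> value=41 (bin 0101001); offset now 10 = byte 1 bit 2; 14 bits remain
Read 3: bits[10:14] width=4 -> value=7 (bin 0111); offset now 14 = byte 1 bit 6; 10 bits remain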